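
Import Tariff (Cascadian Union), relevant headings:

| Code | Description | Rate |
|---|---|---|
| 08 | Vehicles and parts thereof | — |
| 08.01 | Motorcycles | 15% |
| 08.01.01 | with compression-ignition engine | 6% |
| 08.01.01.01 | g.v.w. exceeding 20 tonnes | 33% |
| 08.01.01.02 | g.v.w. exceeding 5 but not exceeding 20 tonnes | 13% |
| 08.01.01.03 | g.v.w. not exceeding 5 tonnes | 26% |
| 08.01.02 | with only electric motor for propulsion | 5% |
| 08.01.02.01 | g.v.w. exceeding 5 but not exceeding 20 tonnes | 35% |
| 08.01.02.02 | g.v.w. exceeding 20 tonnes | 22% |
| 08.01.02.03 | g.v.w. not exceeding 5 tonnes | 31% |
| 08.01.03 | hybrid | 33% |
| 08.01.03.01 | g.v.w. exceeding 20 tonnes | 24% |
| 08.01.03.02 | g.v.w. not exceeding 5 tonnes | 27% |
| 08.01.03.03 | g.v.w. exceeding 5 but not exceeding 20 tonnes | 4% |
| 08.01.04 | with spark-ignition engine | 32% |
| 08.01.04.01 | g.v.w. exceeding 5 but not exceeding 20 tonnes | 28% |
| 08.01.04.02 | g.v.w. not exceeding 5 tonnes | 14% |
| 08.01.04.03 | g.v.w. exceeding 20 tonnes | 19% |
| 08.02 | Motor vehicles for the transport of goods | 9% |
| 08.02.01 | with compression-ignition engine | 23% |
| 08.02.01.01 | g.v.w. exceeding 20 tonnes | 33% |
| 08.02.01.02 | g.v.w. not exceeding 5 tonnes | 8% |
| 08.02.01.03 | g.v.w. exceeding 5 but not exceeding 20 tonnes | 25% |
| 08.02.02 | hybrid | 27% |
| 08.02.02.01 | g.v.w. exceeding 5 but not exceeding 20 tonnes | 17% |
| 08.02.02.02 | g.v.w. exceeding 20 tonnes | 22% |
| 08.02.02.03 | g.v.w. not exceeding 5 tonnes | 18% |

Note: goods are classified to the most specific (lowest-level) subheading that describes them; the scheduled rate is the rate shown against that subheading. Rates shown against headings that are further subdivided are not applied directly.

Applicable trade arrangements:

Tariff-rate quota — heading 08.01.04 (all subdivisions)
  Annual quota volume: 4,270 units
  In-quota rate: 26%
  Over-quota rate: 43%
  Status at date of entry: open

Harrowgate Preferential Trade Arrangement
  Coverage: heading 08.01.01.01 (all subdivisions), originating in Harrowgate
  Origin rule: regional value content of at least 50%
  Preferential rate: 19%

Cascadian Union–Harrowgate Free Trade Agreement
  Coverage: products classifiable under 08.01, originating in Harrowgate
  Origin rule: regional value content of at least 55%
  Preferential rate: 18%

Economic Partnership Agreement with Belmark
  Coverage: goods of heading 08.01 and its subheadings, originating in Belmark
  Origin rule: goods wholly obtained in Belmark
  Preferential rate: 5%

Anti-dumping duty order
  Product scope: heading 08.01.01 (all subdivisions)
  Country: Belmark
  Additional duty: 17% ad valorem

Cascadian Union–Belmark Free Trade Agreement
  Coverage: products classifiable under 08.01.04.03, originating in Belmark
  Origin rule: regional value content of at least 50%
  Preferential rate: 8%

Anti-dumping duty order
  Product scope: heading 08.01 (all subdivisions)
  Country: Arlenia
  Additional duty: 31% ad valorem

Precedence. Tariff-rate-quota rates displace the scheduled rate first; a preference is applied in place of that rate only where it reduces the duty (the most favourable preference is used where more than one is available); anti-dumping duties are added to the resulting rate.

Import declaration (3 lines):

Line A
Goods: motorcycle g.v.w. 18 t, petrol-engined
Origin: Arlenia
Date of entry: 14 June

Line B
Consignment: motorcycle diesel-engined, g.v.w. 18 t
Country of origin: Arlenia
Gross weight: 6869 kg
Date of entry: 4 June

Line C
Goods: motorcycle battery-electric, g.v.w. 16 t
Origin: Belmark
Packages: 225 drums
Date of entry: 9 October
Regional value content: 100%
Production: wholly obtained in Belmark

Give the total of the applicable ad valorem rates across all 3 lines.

Line A: motorcycle → 08.01; petrol-engined → 08.01.04; g.v.w. 18 t → 08.01.04.01. Scheduled 28%. quota on 08.01.04 open → in-quota 26%; anti-dumping (Arlenia, 08.01): +31%; total 26% + 31% = 57%. → 57%.
Line B: motorcycle → 08.01; diesel-engined → 08.01.01; g.v.w. 18 t → 08.01.01.02. Scheduled 13%. anti-dumping (Arlenia, 08.01): +31%; total 13% + 31% = 44%. → 44%.
Line C: motorcycle → 08.01; battery-electric → 08.01.02; g.v.w. 16 t → 08.01.02.01. Scheduled 35%. Belmark agreement on 08.01: wholly obtained → 5% available; Belmark agreement on 08.01.04.03: 08.01.02.01 not covered; preferential 5%. → 5%.
Sum: 57% + 44% + 5% = 106%.

106%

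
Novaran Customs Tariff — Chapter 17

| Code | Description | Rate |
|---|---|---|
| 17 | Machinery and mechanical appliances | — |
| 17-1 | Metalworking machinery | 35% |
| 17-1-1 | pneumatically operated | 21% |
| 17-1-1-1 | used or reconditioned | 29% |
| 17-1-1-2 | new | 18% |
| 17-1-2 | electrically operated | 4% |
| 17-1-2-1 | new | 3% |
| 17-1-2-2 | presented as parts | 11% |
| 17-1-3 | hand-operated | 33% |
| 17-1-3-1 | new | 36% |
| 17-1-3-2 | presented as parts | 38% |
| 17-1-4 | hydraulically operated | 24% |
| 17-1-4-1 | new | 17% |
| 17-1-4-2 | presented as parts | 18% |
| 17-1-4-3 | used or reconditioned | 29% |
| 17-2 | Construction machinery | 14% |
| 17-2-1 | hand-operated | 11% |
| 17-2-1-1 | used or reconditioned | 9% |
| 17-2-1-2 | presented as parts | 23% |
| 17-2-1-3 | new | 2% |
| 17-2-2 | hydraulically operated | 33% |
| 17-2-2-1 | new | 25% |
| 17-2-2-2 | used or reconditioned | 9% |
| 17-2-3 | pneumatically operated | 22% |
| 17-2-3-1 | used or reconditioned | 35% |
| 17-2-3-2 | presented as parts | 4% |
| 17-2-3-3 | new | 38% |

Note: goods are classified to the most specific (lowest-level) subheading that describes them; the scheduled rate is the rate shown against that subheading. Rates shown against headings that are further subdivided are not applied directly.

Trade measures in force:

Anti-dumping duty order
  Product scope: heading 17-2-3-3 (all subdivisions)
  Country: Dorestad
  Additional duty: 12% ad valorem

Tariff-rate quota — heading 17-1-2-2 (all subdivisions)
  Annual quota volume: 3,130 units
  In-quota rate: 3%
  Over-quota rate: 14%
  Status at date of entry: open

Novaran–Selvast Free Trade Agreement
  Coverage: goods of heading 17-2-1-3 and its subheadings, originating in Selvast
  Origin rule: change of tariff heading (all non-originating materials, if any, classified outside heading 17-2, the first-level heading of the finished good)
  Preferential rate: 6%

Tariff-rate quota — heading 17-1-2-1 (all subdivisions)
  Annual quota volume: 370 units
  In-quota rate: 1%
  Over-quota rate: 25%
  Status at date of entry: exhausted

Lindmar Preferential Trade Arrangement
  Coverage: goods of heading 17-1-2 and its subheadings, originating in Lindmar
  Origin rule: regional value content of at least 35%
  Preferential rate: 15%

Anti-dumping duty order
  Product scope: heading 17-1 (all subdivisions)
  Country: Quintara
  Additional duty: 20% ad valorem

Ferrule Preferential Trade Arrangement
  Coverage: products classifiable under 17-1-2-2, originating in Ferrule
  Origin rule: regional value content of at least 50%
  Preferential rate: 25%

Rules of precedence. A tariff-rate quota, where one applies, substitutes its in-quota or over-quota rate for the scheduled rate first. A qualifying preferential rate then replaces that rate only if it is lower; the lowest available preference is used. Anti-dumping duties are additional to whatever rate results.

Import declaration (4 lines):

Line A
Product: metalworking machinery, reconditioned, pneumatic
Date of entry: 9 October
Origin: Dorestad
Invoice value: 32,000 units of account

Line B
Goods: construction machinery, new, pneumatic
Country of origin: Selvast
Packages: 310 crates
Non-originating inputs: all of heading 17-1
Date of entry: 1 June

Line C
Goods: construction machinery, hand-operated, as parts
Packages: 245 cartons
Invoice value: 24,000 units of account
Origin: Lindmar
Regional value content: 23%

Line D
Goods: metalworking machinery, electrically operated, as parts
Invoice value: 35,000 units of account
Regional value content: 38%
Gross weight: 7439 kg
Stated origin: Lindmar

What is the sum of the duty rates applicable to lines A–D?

Line A: metalworking → 17-1; pneumatic → 17-1-1; reconditioned → 17-1-1-1. Scheduled 29%. No special measure applies. → 29%.
Line B: construction → 17-2; pneumatic → 17-2-3; new → 17-2-3-3. Scheduled 38%. Selvast agreement on 17-2-1-3: 17-2-3-3 not covered. → 38%.
Line C: construction → 17-2; hand-operated → 17-2-1; as parts → 17-2-1-2. Scheduled 23%. Lindmar agreement on 17-1-2: 17-2-1-2 not covered. → 23%.
Line D: metalworking → 17-1; electrically operated → 17-1-2; as parts → 17-1-2-2. Scheduled 11%. quota on 17-1-2-2 open → in-quota 3%; Lindmar agreement on 17-1-2: RVC ≥ 35% → 15% available; preference 15% not lower than 3% → no reduction. → 3%.
Sum: 29% + 38% + 23% + 3% = 93%.

93%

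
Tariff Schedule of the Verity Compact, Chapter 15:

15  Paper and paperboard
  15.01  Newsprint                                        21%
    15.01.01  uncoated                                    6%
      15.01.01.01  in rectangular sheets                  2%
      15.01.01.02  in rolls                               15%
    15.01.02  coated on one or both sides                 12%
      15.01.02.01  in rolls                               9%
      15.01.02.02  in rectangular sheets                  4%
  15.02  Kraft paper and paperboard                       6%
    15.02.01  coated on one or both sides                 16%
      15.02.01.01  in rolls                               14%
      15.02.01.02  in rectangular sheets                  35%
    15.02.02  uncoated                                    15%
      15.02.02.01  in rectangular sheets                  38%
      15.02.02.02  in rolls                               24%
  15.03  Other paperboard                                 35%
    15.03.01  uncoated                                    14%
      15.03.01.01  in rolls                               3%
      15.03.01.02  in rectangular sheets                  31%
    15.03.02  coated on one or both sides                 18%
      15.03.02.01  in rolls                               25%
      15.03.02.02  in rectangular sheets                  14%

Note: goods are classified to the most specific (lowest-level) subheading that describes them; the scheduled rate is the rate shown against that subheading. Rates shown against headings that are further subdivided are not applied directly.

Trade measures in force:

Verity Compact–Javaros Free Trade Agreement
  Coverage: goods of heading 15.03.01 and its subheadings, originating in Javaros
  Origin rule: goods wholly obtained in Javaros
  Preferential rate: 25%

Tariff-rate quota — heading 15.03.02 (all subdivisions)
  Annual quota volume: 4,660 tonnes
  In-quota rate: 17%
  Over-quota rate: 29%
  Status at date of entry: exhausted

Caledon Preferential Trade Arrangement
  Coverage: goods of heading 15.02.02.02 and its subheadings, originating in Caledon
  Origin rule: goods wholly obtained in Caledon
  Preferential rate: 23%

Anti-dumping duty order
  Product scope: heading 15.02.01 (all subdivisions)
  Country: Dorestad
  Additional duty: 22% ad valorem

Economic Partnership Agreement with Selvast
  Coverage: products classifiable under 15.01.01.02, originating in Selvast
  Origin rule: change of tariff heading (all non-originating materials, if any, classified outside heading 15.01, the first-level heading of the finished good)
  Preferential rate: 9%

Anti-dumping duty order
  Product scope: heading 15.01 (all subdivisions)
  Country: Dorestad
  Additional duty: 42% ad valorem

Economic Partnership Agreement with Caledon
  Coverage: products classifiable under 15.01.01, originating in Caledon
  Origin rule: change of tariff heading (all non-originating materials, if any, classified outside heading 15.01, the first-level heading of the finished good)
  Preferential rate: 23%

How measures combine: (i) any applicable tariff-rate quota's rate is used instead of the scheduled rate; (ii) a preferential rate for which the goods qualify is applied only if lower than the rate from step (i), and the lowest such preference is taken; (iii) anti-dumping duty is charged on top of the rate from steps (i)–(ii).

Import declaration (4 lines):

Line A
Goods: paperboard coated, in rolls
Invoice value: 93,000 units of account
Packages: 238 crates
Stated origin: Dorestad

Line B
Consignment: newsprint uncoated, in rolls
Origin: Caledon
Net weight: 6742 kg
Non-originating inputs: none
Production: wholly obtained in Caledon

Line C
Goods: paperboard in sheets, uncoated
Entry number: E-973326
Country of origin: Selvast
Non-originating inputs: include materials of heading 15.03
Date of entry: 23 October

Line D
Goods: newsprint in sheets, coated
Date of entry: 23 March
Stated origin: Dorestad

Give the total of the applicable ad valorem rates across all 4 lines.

Line A: paperboard → 15.03; coated → 15.03.02; in rolls → 15.03.02.01. Scheduled 25%. quota on 15.03.02 exhausted → over-quota 29%. → 29%.
Line B: newsprint → 15.01; uncoated → 15.01.01; in rolls → 15.01.01.02. Scheduled 15%. Caledon agreement on 15.02.02.02: 15.01.01.02 not covered; Caledon agreement on 15.01.01: CTH met → 23% available; preference 23% not lower than 15% → no reduction. → 15%.
Line C: paperboard → 15.03; uncoated → 15.03.01; in sheets → 15.03.01.02. Scheduled 31%. Selvast agreement on 15.01.01.02: 15.03.01.02 not covered. → 31%.
Line D: newsprint → 15.01; coated → 15.01.02; in sheets → 15.01.02.02. Scheduled 4%. anti-dumping (Dorestad, 15.01): +42%; total 4% + 42% = 46%. → 46%.
Sum: 29% + 15% + 31% + 46% = 121%.

121%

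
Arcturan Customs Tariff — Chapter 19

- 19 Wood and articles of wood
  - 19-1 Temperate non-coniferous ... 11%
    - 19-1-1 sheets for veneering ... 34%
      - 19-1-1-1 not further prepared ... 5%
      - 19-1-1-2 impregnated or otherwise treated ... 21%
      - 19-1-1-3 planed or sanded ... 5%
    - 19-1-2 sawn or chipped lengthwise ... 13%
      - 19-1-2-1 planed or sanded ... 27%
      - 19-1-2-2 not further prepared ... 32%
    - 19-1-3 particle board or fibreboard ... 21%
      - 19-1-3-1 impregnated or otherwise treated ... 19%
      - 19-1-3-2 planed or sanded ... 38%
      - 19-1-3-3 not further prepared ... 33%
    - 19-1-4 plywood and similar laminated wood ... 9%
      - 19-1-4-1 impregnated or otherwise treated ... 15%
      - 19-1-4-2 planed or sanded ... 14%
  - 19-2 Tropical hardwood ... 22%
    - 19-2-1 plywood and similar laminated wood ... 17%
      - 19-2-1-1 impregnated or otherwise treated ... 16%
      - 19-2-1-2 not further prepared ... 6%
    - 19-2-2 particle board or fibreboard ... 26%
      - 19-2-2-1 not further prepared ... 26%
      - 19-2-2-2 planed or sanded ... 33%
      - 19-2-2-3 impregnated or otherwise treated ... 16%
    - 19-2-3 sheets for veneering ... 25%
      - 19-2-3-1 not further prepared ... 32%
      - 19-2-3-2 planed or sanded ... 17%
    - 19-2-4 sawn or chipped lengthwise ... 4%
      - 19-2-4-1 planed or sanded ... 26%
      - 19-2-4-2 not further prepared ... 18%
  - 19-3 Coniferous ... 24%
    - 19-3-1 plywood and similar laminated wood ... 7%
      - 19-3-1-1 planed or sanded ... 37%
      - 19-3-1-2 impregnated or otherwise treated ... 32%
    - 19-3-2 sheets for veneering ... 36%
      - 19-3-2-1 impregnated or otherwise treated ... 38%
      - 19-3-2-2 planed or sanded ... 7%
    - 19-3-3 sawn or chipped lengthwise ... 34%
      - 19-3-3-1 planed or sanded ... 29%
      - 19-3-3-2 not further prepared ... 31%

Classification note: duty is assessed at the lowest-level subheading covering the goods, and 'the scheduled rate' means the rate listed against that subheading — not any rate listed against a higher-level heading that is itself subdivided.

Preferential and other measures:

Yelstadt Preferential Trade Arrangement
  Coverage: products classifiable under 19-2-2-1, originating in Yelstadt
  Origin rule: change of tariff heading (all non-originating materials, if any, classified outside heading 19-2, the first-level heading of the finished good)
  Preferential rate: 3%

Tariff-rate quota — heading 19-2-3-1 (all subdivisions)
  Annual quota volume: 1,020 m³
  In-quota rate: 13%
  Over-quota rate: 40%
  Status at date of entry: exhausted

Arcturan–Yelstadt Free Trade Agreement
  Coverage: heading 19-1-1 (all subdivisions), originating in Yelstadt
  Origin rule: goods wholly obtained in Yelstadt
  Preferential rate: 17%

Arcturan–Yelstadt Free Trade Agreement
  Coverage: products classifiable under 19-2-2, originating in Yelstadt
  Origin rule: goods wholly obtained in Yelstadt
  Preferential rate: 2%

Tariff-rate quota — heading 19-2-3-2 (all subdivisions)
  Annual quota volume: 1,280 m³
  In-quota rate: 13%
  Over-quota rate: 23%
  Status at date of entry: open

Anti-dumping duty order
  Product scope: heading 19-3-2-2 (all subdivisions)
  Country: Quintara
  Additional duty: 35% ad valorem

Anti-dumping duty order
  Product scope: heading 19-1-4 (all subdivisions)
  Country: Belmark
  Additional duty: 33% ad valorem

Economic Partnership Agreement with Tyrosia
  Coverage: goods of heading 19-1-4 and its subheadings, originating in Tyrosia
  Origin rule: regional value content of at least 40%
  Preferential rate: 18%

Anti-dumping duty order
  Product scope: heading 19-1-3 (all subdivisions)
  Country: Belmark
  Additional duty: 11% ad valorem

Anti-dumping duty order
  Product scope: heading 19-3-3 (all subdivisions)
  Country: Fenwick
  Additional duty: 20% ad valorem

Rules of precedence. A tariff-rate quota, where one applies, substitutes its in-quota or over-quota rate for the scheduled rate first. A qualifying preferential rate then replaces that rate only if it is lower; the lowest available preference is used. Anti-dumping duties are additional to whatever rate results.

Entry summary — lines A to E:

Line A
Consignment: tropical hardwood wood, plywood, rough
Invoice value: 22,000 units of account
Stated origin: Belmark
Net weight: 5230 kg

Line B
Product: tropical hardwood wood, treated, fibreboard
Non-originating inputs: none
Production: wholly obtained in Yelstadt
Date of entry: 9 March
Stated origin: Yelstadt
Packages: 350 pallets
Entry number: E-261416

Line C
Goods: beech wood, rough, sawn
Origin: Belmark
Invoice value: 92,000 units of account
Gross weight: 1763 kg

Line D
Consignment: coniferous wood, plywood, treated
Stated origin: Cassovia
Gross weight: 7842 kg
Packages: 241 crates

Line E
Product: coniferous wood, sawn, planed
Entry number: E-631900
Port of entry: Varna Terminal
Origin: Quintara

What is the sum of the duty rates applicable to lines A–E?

Line A: tropical hardwood → 19-2; plywood → 19-2-1; rough → 19-2-1-2. Scheduled 6%. No special measure applies. → 6%.
Line B: tropical hardwood → 19-2; fibreboard → 19-2-2; treated → 19-2-2-3. Scheduled 16%. Yelstadt agreement on 19-2-2-1: 19-2-2-3 not covered; Yelstadt agreement on 19-1-1: 19-2-2-3 not covered; Yelstadt agreement on 19-2-2: wholly obtained → 2% available; preferential 2%. → 2%.
Line C: beech → 19-1; sawn → 19-1-2; rough → 19-1-2-2. Scheduled 32%. No special measure applies. → 32%.
Line D: coniferous → 19-3; plywood → 19-3-1; treated → 19-3-1-2. Scheduled 32%. No special measure applies. → 32%.
Line E: coniferous → 19-3; sawn → 19-3-3; planed → 19-3-3-1. Scheduled 29%. No special measure applies. → 29%.
Sum: 6% + 2% + 32% + 32% + 29% = 101%.

101%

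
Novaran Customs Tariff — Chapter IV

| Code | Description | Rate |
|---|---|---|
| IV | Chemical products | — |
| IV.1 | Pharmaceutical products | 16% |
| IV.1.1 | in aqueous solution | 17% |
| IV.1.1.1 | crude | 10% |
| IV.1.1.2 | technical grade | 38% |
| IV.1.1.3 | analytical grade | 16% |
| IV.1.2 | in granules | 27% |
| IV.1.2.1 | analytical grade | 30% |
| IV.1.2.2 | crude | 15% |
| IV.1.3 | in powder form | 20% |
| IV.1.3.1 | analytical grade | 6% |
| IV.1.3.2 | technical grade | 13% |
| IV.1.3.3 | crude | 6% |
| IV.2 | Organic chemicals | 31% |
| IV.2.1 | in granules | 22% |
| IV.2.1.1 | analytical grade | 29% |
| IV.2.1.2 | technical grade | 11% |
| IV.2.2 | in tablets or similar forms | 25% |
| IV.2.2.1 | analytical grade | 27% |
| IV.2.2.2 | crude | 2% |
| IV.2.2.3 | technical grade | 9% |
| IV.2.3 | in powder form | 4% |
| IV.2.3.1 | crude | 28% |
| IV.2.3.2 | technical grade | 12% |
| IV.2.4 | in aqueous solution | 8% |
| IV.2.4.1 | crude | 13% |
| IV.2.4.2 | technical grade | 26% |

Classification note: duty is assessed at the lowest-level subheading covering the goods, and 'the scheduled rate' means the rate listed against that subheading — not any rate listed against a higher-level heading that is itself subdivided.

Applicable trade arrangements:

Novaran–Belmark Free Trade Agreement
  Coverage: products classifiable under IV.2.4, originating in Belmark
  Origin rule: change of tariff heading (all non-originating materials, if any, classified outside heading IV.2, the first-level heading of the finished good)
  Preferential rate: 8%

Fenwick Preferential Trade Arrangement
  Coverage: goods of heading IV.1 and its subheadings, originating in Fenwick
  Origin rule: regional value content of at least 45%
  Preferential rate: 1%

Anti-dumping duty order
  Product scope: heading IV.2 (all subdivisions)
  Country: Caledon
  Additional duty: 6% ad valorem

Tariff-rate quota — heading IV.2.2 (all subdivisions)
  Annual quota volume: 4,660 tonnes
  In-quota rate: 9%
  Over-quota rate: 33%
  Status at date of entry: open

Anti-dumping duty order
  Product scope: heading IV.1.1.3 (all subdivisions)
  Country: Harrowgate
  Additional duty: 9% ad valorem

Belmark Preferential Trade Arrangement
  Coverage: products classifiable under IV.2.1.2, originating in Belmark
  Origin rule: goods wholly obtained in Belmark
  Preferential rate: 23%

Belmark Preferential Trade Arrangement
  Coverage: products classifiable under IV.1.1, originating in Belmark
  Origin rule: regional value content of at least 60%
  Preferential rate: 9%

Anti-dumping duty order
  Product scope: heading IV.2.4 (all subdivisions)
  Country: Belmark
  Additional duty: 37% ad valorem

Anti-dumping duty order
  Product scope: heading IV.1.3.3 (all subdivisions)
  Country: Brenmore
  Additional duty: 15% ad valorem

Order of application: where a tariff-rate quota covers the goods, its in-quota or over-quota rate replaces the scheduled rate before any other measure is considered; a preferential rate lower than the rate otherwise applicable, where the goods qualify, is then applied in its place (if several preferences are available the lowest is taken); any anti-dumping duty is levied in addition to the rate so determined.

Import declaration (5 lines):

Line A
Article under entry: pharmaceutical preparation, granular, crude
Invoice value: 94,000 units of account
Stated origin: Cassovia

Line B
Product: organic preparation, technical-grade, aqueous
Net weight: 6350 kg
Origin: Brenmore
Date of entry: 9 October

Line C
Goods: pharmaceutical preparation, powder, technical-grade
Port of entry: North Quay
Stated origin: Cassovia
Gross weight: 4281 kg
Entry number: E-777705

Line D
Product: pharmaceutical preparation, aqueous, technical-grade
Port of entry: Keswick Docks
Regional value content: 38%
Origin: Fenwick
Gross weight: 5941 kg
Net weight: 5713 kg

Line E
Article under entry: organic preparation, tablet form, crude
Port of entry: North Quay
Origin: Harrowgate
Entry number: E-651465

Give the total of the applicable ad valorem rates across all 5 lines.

101%

Line A: pharmaceutical → IV.1; granular → IV.1.2; crude → IV.1.2.2. Scheduled 15%. No special measure applies. → 15%.
Line B: organic → IV.2; aqueous → IV.2.4; technical-grade → IV.2.4.2. Scheduled 26%. No special measure applies. → 26%.
Line C: pharmaceutical → IV.1; powder → IV.1.3; technical-grade → IV.1.3.2. Scheduled 13%. No special measure applies. → 13%.
Line D: pharmaceutical → IV.1; aqueous → IV.1.1; technical-grade → IV.1.1.2. Scheduled 38%. Fenwick agreement on IV.1: RVC < 45%. → 38%.
Line E: organic → IV.2; tablet form → IV.2.2; crude → IV.2.2.2. Scheduled 2%. quota on IV.2.2 open → in-quota 9%. → 9%.
Sum: 15% + 26% + 13% + 38% + 9% = 101%.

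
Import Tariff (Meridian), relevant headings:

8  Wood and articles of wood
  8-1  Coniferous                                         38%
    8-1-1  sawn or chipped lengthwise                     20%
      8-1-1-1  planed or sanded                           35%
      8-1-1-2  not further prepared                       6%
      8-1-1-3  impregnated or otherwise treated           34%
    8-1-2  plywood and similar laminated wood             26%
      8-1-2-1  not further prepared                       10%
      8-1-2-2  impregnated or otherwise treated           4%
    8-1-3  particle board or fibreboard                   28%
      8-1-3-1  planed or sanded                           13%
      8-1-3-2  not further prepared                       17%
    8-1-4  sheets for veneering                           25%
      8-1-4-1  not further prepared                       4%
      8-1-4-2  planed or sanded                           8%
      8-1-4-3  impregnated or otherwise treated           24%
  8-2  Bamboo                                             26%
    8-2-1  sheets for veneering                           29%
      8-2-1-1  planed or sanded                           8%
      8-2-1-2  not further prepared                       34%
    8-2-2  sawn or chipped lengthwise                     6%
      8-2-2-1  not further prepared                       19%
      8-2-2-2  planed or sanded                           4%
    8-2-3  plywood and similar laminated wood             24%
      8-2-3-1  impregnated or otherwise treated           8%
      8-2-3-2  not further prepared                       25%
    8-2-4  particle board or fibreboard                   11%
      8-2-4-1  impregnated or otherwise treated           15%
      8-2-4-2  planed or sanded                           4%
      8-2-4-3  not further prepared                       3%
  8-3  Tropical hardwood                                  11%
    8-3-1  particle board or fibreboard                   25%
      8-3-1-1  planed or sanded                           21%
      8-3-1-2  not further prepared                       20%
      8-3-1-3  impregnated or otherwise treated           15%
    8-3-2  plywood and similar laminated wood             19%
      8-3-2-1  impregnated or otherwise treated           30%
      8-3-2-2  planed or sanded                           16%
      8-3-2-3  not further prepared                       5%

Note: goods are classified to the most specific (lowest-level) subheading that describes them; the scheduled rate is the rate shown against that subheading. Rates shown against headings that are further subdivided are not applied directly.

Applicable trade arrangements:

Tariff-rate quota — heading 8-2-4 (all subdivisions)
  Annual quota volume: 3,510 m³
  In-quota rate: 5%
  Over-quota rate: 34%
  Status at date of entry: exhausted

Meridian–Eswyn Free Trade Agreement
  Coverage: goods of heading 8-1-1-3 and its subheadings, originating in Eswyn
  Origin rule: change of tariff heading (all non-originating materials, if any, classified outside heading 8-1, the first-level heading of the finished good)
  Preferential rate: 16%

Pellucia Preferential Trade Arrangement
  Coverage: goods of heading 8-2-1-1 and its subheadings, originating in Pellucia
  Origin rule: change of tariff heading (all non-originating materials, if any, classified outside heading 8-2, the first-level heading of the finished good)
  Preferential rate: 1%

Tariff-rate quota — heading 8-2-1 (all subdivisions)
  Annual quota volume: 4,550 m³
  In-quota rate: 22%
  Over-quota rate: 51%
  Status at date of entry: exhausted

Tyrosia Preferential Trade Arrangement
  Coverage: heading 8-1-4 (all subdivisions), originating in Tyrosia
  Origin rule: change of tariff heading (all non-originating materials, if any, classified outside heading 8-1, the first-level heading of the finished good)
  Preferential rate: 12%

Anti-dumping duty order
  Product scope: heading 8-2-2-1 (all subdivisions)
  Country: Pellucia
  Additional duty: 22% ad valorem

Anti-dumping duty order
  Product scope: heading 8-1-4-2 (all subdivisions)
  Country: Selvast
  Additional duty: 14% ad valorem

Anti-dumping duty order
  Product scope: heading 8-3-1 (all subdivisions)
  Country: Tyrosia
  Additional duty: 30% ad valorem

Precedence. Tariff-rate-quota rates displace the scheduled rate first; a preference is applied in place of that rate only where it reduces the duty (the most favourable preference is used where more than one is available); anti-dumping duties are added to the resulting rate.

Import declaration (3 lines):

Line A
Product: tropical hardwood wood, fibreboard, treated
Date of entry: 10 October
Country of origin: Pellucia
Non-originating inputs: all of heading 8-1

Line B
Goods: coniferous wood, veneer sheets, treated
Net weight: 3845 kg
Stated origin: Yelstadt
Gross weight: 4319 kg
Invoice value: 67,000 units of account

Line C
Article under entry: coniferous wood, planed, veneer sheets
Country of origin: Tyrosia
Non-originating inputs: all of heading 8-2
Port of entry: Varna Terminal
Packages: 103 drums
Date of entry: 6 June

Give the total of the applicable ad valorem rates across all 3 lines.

47%

Line A: tropical hardwood → 8-3; fibreboard → 8-3-1; treated → 8-3-1-3. Scheduled 15%. Pellucia agreement on 8-2-1-1: 8-3-1-3 not covered. → 15%.
Line B: coniferous → 8-1; veneer sheets → 8-1-4; treated → 8-1-4-3. Scheduled 24%. No special measure applies. → 24%.
Line C: coniferous → 8-1; veneer sheets → 8-1-4; planed → 8-1-4-2. Scheduled 8%. Tyrosia agreement on 8-1-4: CTH met → 12% available; preference 12% not lower than 8% → no reduction. → 8%.
Sum: 15% + 24% + 8% = 47%.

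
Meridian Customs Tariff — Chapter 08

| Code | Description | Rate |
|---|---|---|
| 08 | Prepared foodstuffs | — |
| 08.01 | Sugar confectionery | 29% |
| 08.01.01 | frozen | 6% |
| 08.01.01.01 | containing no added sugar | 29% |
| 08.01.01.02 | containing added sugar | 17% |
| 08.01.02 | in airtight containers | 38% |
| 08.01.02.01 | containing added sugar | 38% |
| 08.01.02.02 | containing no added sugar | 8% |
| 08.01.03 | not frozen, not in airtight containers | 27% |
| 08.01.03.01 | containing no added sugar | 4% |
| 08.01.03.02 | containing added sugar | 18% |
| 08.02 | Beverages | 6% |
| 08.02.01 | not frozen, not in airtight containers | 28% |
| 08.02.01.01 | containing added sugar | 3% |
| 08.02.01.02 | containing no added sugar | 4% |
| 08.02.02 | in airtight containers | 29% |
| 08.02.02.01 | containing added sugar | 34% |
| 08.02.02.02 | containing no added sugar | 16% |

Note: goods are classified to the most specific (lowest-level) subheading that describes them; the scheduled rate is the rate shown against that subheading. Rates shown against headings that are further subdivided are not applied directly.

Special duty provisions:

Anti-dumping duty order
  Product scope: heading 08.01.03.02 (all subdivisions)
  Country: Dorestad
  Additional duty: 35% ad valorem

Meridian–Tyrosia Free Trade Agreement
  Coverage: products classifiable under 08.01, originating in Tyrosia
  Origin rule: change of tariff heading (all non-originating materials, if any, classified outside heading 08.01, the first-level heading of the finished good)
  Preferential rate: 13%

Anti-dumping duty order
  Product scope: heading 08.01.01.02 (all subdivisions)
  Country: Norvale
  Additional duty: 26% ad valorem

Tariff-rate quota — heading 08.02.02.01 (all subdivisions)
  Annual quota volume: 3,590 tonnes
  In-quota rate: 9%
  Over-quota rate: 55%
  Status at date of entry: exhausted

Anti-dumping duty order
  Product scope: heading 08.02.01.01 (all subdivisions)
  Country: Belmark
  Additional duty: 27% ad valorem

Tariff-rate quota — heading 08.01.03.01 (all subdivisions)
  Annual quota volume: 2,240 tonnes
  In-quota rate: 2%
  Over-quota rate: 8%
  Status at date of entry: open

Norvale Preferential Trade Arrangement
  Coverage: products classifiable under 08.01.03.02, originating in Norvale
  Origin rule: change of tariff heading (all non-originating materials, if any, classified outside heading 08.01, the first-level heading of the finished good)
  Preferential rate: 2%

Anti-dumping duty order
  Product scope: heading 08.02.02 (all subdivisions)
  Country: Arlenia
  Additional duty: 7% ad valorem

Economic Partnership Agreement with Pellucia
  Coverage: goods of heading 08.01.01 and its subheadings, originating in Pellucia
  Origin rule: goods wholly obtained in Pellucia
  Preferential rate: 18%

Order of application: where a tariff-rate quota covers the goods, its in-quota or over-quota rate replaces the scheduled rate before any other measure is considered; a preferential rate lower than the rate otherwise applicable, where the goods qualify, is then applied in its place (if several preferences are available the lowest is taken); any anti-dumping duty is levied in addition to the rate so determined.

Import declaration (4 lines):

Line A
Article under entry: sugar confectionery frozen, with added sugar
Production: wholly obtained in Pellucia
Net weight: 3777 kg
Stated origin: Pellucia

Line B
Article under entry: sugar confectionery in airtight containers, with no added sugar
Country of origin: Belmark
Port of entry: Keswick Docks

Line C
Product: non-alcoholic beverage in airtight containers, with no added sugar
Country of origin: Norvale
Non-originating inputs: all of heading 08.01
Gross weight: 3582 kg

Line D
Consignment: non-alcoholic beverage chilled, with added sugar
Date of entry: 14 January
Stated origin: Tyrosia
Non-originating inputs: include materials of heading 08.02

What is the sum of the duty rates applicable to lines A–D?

44%

Line A: sugar confectionery → 08.01; frozen → 08.01.01; with added sugar → 08.01.01.02. Scheduled 17%. Pellucia agreement on 08.01.01: wholly obtained → 18% available; preference 18% not lower than 17% → no reduction. → 17%.
Line B: sugar confectionery → 08.01; in airtight containers → 08.01.02; with no added sugar → 08.01.02.02. Scheduled 8%. No special measure applies. → 8%.
Line C: non-alcoholic beverage → 08.02; in airtight containers → 08.02.02; with no added sugar → 08.02.02.02. Scheduled 16%. Norvale agreement on 08.01.03.02: 08.02.02.02 not covered. → 16%.
Line D: non-alcoholic beverage → 08.02; chilled → 08.02.01; with added sugar → 08.02.01.01. Scheduled 3%. Tyrosia agreement on 08.01: 08.02.01.01 not covered. → 3%.
Sum: 17% + 8% + 16% + 3% = 44%.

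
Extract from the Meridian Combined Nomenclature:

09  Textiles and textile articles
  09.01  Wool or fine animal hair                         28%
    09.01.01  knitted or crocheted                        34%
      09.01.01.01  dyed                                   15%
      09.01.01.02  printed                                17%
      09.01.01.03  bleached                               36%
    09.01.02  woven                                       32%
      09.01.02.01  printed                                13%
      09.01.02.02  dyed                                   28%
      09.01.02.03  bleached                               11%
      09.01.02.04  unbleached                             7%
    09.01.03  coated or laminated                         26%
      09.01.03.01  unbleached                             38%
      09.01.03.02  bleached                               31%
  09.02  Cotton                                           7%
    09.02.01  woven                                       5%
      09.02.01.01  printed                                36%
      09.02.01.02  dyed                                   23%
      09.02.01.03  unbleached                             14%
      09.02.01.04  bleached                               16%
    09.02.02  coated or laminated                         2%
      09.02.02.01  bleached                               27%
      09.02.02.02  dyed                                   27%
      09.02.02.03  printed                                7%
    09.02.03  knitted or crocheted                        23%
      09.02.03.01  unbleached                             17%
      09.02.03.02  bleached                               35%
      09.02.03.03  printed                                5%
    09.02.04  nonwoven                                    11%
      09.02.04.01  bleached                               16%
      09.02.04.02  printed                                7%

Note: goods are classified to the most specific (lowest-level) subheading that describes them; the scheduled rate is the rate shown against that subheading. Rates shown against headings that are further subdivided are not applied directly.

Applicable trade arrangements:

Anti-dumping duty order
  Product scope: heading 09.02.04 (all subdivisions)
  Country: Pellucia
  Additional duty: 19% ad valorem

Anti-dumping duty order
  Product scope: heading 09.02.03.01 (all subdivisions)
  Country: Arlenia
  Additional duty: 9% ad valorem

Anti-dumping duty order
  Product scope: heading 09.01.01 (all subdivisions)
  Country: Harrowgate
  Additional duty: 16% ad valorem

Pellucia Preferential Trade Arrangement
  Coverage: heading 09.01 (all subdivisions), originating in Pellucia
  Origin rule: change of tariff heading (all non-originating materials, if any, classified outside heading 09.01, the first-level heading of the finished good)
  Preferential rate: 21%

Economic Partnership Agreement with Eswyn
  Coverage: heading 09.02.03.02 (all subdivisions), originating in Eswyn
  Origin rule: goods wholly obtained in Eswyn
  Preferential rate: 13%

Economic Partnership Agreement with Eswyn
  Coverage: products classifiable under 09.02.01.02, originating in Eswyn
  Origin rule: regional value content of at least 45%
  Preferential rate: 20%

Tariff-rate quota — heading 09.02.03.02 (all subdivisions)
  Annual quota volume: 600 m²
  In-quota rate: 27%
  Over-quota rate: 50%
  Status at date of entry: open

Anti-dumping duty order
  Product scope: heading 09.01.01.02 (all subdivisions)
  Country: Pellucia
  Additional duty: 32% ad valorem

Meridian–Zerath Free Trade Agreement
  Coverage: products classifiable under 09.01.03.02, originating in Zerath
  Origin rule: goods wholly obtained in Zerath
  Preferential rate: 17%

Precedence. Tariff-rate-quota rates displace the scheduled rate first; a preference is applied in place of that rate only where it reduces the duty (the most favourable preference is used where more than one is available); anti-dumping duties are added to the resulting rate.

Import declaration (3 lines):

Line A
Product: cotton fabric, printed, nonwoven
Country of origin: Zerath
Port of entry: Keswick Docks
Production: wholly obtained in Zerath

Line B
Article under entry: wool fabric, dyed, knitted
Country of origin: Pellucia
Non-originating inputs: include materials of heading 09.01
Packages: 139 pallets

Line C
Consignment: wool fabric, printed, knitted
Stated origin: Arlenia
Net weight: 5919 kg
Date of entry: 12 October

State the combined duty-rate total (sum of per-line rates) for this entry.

Line A: cotton → 09.02; nonwoven → 09.02.04; printed → 09.02.04.02. Scheduled 7%. Zerath agreement on 09.01.03.02: 09.02.04.02 not covered. → 7%.
Line B: wool → 09.01; knitted → 09.01.01; dyed → 09.01.01.01. Scheduled 15%. Pellucia agreement on 09.01: CTH not met. → 15%.
Line C: wool → 09.01; knitted → 09.01.01; printed → 09.01.01.02. Scheduled 17%. No special measure applies. → 17%.
Sum: 7% + 15% + 17% = 39%.

39%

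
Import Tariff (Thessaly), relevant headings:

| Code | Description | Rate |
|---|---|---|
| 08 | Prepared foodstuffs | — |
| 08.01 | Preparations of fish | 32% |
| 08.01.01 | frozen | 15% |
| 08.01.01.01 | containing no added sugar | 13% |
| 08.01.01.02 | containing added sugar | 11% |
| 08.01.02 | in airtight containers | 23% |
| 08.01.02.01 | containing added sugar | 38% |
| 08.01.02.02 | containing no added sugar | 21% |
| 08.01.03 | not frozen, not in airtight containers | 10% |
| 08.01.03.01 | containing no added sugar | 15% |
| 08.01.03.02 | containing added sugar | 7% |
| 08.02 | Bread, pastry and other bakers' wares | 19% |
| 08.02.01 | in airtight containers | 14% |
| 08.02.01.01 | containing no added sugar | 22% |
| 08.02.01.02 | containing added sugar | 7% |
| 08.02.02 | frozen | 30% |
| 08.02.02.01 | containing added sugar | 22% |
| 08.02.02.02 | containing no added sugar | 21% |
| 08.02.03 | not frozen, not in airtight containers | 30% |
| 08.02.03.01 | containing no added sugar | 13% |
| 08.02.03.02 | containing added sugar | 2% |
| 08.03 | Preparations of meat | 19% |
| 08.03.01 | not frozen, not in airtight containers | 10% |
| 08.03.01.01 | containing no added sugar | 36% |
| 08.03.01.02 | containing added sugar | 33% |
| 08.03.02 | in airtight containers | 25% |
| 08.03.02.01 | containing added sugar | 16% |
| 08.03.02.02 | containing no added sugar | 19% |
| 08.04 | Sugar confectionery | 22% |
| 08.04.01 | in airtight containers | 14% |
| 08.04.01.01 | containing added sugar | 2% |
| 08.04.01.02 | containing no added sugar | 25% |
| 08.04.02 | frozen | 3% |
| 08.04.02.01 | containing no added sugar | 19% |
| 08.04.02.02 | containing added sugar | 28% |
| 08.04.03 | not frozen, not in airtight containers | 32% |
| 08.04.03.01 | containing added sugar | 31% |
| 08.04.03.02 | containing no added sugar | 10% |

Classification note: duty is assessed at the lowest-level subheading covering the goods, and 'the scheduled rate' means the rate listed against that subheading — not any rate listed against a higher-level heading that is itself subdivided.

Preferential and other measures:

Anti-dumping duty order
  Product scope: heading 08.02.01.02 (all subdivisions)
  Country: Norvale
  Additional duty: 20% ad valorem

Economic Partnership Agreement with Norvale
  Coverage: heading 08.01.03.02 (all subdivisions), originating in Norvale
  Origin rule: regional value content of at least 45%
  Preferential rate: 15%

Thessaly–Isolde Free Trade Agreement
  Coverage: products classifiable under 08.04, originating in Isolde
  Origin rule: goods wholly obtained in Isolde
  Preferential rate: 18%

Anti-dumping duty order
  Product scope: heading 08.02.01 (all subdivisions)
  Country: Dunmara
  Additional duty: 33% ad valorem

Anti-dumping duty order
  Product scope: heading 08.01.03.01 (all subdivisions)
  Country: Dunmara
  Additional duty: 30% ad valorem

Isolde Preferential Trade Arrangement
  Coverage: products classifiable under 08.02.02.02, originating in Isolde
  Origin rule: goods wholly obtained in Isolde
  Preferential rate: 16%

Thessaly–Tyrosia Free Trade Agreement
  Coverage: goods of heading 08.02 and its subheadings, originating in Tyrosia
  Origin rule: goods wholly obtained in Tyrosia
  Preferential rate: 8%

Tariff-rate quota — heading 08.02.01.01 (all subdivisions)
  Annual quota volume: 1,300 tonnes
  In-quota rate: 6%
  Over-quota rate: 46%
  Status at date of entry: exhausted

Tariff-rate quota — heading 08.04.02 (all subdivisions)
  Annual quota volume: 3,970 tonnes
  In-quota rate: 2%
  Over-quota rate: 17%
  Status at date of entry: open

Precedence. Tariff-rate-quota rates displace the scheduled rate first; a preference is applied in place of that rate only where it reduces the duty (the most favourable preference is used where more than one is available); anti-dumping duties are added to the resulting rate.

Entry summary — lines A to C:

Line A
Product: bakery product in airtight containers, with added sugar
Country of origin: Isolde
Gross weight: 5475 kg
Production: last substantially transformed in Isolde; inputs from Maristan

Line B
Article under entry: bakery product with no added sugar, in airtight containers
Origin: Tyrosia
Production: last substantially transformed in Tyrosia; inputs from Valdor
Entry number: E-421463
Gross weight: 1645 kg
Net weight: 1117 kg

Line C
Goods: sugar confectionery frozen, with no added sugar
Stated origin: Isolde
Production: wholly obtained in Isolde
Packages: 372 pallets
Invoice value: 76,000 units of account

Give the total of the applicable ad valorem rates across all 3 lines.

Line A: bakery product → 08.02; in airtight containers → 08.02.01; with added sugar → 08.02.01.02. Scheduled 7%. Isolde agreement on 08.04: 08.02.01.02 not covered; Isolde agreement on 08.02.02.02: 08.02.01.02 not covered. → 7%.
Line B: bakery product → 08.02; in airtight containers → 08.02.01; with no added sugar → 08.02.01.01. Scheduled 22%. quota on 08.02.01.01 exhausted → over-quota 46%; Tyrosia agreement on 08.02: not wholly obtained. → 46%.
Line C: sugar confectionery → 08.04; frozen → 08.04.02; with no added sugar → 08.04.02.01. Scheduled 19%. quota on 08.04.02 open → in-quota 2%; Isolde agreement on 08.04: wholly obtained → 18% available; Isolde agreement on 08.02.02.02: 08.04.02.01 not covered; preference 18% not lower than 2% → no reduction. → 2%.
Sum: 7% + 46% + 2% = 55%.

55%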